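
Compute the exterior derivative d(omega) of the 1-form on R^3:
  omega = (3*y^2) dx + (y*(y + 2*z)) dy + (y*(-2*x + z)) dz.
d(omega) = (-6*y) dx ∧ dy + (-2*y) dx ∧ dz + (-2*x - 2*y + z) dy ∧ dz

For a 1-form omega = sum_i f_i dx_i, the exterior derivative is
  d(omega) = sum_{i < j} (∂f_j/∂x_i - ∂f_i/∂x_j) dx_i ∧ dx_j.
  coefficient of dx ∧ dy: ∂f_2/∂x - ∂f_1/∂y = ∂(y*(y + 2*z))/∂x - ∂(3*y^2)/∂y = -6*y
  coefficient of dx ∧ dz: ∂f_3/∂x - ∂f_1/∂z = ∂(y*(-2*x + z))/∂x - ∂(3*y^2)/∂z = -2*y
  coefficient of dy ∧ dz: ∂f_3/∂y - ∂f_2/∂z = ∂(y*(-2*x + z))/∂y - ∂(y*(y + 2*z))/∂z = -2*x - 2*y + z
Assembling: d(omega) = (-6*y) dx ∧ dy + (-2*y) dx ∧ dz + (-2*x - 2*y + z) dy ∧ dz.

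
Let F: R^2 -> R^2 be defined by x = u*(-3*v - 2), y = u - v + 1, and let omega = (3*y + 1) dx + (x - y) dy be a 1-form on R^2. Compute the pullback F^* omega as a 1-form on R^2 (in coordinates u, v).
F^* omega = (-12*u*v - 9*u + 9*v^2 - 5*v - 9) du + (-9*u^2 + 12*u*v - 9*u - v + 1) dv

Using F^*(f dg) = (f ∘ F) d(g ∘ F), substitute each coordinate x_i by F_i(u, v) in f_i, and replace dx_i by d F_i = (∂F_i/∂u) du + (∂F_i/∂v) dv.
  For the x component: f_1(F) = 3*u - 3*v + 4; d F_1 = (-3*v - 2) du + (-3*u) dv
  For the y component: f_2(F) = -3*u*v - 3*u + v - 1; d F_2 = (1) du + (-1) dv
Combining and collecting du, dv coefficients:
  coeff of du: -12*u*v - 9*u + 9*v^2 - 5*v - 9
  coeff of dv: -9*u^2 + 12*u*v - 9*u - v + 1
F^* omega = (-12*u*v - 9*u + 9*v^2 - 5*v - 9) du + (-9*u^2 + 12*u*v - 9*u - v + 1) dv.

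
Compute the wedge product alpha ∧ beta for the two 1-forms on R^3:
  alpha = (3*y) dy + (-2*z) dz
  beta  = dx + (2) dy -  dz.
alpha ∧ beta = (-3*y) dx ∧ dy + (-3*y + 4*z) dy ∧ dz + (2*z) dx ∧ dz

Distribute the wedge, using dx_i ∧ dx_j = -dx_j ∧ dx_i and dx_i ∧ dx_i = 0. For each pair (i, j) with i < j, the coefficient of dx_i ∧ dx_j in alpha ∧ beta is (alpha_i * beta_j - alpha_j * beta_i). Collecting: alpha ∧ beta = (-3*y) dx ∧ dy + (-3*y + 4*z) dy ∧ dz + (2*z) dx ∧ dz.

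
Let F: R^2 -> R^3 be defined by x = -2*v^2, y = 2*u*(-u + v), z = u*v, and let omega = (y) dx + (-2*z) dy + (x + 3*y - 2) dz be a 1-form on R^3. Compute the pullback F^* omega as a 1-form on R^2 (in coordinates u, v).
F^* omega = (2*v*(u^2 + u*v - v^2 - 1)) du + (2*u*(-3*u^2 + 5*u*v - 5*v^2 - 1)) dv

Using F^*(f dg) = (f ∘ F) d(g ∘ F), substitute each coordinate x_i by F_i(u, v) in f_i, and replace dx_i by d F_i = (∂F_i/∂u) du + (∂F_i/∂v) dv.
  For the x component: f_1(F) = 2*u*(-u + v); d F_1 = (0) du + (-4*v) dv
  For the y component: f_2(F) = -2*u*v; d F_2 = (-4*u + 2*v) du + (2*u) dv
  For the z component: f_3(F) = -6*u^2 + 6*u*v - 2*v^2 - 2; d F_3 = (v) du + (u) dv
Combining and collecting du, dv coefficients:
  coeff of du: 2*v*(u^2 + u*v - v^2 - 1)
  coeff of dv: 2*u*(-3*u^2 + 5*u*v - 5*v^2 - 1)
F^* omega = (2*v*(u^2 + u*v - v^2 - 1)) du + (2*u*(-3*u^2 + 5*u*v - 5*v^2 - 1)) dv.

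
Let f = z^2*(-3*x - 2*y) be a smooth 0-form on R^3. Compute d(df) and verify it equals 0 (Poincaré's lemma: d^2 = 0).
d(df) = 0

Step 1: df = sum_i (∂f/∂x_i) dx_i = (-3*z^2) dx + (-2*z^2) dy + (2*z*(-3*x - 2*y)) dz.
Step 2: Apply d again. Using the 1-form formula, the coefficient of dx ∧ dy in d(df) is ∂^2 f/∂x ∂y - ∂^2 f/∂y ∂x = (0) - (0) = 0 (equality of mixed partials for smooth f).
Similarly for dx ∧ dz and dy ∧ dz — all coefficients vanish. So d(df) = 0.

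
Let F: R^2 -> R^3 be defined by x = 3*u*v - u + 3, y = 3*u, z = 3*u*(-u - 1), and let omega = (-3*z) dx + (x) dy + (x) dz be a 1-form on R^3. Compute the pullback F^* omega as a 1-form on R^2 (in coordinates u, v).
F^* omega = (3*u*(3*u*v - u + 9*v - 9)) du + (27*u^2*(u + 1)) dv

Using F^*(f dg) = (f ∘ F) d(g ∘ F), substitute each coordinate x_i by F_i(u, v) in f_i, and replace dx_i by d F_i = (∂F_i/∂u) du + (∂F_i/∂v) dv.
  For the x component: f_1(F) = 9*u*(u + 1); d F_1 = (3*v - 1) du + (3*u) dv
  For the y component: f_2(F) = 3*u*v - u + 3; d F_2 = (3) du + (0) dv
  For the z component: f_3(F) = 3*u*v - u + 3; d F_3 = (-6*u - 3) du + (0) dv
Combining and collecting du, dv coefficients:
  coeff of du: 3*u*(3*u*v - u + 9*v - 9)
  coeff of dv: 27*u^2*(u + 1)
F^* omega = (3*u*(3*u*v - u + 9*v - 9)) du + (27*u^2*(u + 1)) dv.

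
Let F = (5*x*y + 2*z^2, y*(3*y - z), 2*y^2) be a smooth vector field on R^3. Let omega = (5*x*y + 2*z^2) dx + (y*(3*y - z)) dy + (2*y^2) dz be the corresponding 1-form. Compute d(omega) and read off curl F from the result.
d(omega) = (5*y) dy ∧ dz + (4*z) dz ∧ dx + (-5*x) dx ∧ dy; curl F = (5*y, 4*z, -5*x)

d omega = sum_{i<j} (∂f_j/∂x_i - ∂f_i/∂x_j) dx_i ∧ dx_j. Under the identification (dy ∧ dz, dz ∧ dx, dx ∧ dy) ↔ (e_x, e_y, e_z), the coefficients are exactly the components of curl F. Compute:
  ∂R/∂y - ∂Q/∂z = (4*y) - (-y) = 5*y
  ∂P/∂z - ∂R/∂x = (4*z) - (0) = 4*z
  ∂Q/∂x - ∂P/∂y = (0) - (5*x) = -5*x.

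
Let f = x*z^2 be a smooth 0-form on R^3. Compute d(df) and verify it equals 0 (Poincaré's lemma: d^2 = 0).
d(df) = 0

Step 1: df = sum_i (∂f/∂x_i) dx_i = (z^2) dx + (0) dy + (2*x*z) dz.
Step 2: Apply d again. Using the 1-form formula, the coefficient of dx ∧ dy in d(df) is ∂^2 f/∂x ∂y - ∂^2 f/∂y ∂x = (0) - (0) = 0 (equality of mixed partials for smooth f).
Similarly for dx ∧ dz and dy ∧ dz — all coefficients vanish. So d(df) = 0.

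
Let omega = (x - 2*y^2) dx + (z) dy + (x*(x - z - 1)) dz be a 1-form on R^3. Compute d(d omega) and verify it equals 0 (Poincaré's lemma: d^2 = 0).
d(d omega) = 0

Step 1: d omega = sum_{i<j} (∂f_j/∂x_i - ∂f_i/∂x_j) dx_i ∧ dx_j:
  coeff of dx ∧ dy: 4*y
  coeff of dx ∧ dz: 2*x - z - 1
  coeff of dy ∧ dz: -1
Step 2: Apply d again to each 2-form coefficient. The only possible 3-form in R^3 is dx ∧ dy ∧ dz, with coefficient
  ∂(coeff of dy∧dz)/∂x - ∂(coeff of dx∧dz)/∂y + ∂(coeff of dx∧dy)/∂z
  = ∂/∂x (-1) - ∂/∂y (2*x - z - 1) + ∂/∂z (4*y).
Each of these terms simplifies to sums of mixed partials that cancel in pairs. The result is 0 (by equality of mixed partials for smooth functions — Schwarz / Clairaut).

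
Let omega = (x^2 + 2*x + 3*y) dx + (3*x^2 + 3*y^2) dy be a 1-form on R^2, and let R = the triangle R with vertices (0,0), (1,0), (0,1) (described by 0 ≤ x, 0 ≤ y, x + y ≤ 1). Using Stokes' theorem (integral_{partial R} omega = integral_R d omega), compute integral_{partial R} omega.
integral_(partial R) omega = -1/2

Stokes: integral_partial_R omega = integral_R d omega with d omega = (∂Q/∂x - ∂P/∂y) dx ∧ dy.
  ∂Q/∂x = 6*x
  ∂P/∂y = 3
  integrand = ∂Q/∂x - ∂P/∂y = 6*x - 3.
Integrating over R: integral_0^1 integral_0^{1-x} (6*x - 3) dy dx = -1/2.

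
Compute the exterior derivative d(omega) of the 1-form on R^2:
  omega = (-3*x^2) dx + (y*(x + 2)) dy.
d(omega) = (y) dx ∧ dy

For a 1-form omega = sum_i f_i dx_i, the exterior derivative is
  d(omega) = sum_{i < j} (∂f_j/∂x_i - ∂f_i/∂x_j) dx_i ∧ dx_j.
  coefficient of dx ∧ dy: ∂f_2/∂x - ∂f_1/∂y = ∂(y*(x + 2))/∂x - ∂(-3*x^2)/∂y = y
Assembling: d(omega) = (y) dx ∧ dy.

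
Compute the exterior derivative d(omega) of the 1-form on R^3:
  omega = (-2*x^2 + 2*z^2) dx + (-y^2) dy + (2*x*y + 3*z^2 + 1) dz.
d(omega) = (2*y - 4*z) dx ∧ dz + (2*x) dy ∧ dz

For a 1-form omega = sum_i f_i dx_i, the exterior derivative is
  d(omega) = sum_{i < j} (∂f_j/∂x_i - ∂f_i/∂x_j) dx_i ∧ dx_j.
  coefficient of dx ∧ dz: ∂f_3/∂x - ∂f_1/∂z = ∂(2*x*y + 3*z^2 + 1)/∂x - ∂(-2*x^2 + 2*z^2)/∂z = 2*y - 4*z
  coefficient of dy ∧ dz: ∂f_3/∂y - ∂f_2/∂z = ∂(2*x*y + 3*z^2 + 1)/∂y - ∂(-y^2)/∂z = 2*x
Assembling: d(omega) = (2*y - 4*z) dx ∧ dz + (2*x) dy ∧ dz.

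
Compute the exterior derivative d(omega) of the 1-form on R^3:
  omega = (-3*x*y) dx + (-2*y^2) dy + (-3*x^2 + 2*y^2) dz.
d(omega) = (3*x) dx ∧ dy + (-6*x) dx ∧ dz + (4*y) dy ∧ dz

For a 1-form omega = sum_i f_i dx_i, the exterior derivative is
  d(omega) = sum_{i < j} (∂f_j/∂x_i - ∂f_i/∂x_j) dx_i ∧ dx_j.
  coefficient of dx ∧ dy: ∂f_2/∂x - ∂f_1/∂y = ∂(-2*y^2)/∂x - ∂(-3*x*y)/∂y = 3*x
  coefficient of dx ∧ dz: ∂f_3/∂x - ∂f_1/∂z = ∂(-3*x^2 + 2*y^2)/∂x - ∂(-3*x*y)/∂z = -6*x
  coefficient of dy ∧ dz: ∂f_3/∂y - ∂f_2/∂z = ∂(-3*x^2 + 2*y^2)/∂y - ∂(-2*y^2)/∂z = 4*y
Assembling: d(omega) = (3*x) dx ∧ dy + (-6*x) dx ∧ dz + (4*y) dy ∧ dz.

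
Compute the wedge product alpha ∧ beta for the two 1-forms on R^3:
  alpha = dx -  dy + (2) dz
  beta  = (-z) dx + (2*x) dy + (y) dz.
alpha ∧ beta = (2*x - z) dx ∧ dy + (y + 2*z) dx ∧ dz + (-4*x - y) dy ∧ dz

Distribute the wedge, using dx_i ∧ dx_j = -dx_j ∧ dx_i and dx_i ∧ dx_i = 0. For each pair (i, j) with i < j, the coefficient of dx_i ∧ dx_j in alpha ∧ beta is (alpha_i * beta_j - alpha_j * beta_i). Collecting: alpha ∧ beta = (2*x - z) dx ∧ dy + (y + 2*z) dx ∧ dz + (-4*x - y) dy ∧ dz.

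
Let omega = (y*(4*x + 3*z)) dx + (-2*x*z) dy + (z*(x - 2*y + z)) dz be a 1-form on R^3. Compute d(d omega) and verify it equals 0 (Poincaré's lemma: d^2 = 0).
d(d omega) = 0

Step 1: d omega = sum_{i<j} (∂f_j/∂x_i - ∂f_i/∂x_j) dx_i ∧ dx_j:
  coeff of dx ∧ dy: -4*x - 5*z
  coeff of dx ∧ dz: -3*y + z
  coeff of dy ∧ dz: 2*x - 2*z
Step 2: Apply d again to each 2-form coefficient. The only possible 3-form in R^3 is dx ∧ dy ∧ dz, with coefficient
  ∂(coeff of dy∧dz)/∂x - ∂(coeff of dx∧dz)/∂y + ∂(coeff of dx∧dy)/∂z
  = ∂/∂x (2*x - 2*z) - ∂/∂y (-3*y + z) + ∂/∂z (-4*x - 5*z).
Each of these terms simplifies to sums of mixed partials that cancel in pairs. The result is 0 (by equality of mixed partials for smooth functions — Schwarz / Clairaut).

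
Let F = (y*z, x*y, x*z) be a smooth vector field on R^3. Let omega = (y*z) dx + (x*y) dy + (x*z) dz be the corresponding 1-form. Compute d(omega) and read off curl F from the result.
d(omega) = (0) dy ∧ dz + (y - z) dz ∧ dx + (y - z) dx ∧ dy; curl F = (0, y - z, y - z)

d omega = sum_{i<j} (∂f_j/∂x_i - ∂f_i/∂x_j) dx_i ∧ dx_j. Under the identification (dy ∧ dz, dz ∧ dx, dx ∧ dy) ↔ (e_x, e_y, e_z), the coefficients are exactly the components of curl F. Compute:
  ∂R/∂y - ∂Q/∂z = (0) - (0) = 0
  ∂P/∂z - ∂R/∂x = (y) - (z) = y - z
  ∂Q/∂x - ∂P/∂y = (y) - (z) = y - z.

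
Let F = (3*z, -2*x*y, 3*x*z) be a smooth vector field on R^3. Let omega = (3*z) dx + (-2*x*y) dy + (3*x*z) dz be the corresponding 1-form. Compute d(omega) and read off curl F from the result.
d(omega) = (0) dy ∧ dz + (3 - 3*z) dz ∧ dx + (-2*y) dx ∧ dy; curl F = (0, 3 - 3*z, -2*y)

d omega = sum_{i<j} (∂f_j/∂x_i - ∂f_i/∂x_j) dx_i ∧ dx_j. Under the identification (dy ∧ dz, dz ∧ dx, dx ∧ dy) ↔ (e_x, e_y, e_z), the coefficients are exactly the components of curl F. Compute:
  ∂R/∂y - ∂Q/∂z = (0) - (0) = 0
  ∂P/∂z - ∂R/∂x = (3) - (3*z) = 3 - 3*z
  ∂Q/∂x - ∂P/∂y = (-2*y) - (0) = -2*y.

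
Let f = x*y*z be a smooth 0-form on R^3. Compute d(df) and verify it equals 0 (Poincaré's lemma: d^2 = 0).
d(df) = 0

Step 1: df = sum_i (∂f/∂x_i) dx_i = (y*z) dx + (x*z) dy + (x*y) dz.
Step 2: Apply d again. Using the 1-form formula, the coefficient of dx ∧ dy in d(df) is ∂^2 f/∂x ∂y - ∂^2 f/∂y ∂x = (z) - (z) = 0 (equality of mixed partials for smooth f).
Similarly for dx ∧ dz and dy ∧ dz — all coefficients vanish. So d(df) = 0.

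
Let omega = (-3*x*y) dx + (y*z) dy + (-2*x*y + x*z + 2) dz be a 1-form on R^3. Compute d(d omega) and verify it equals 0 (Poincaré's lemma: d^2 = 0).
d(d omega) = 0

Step 1: d omega = sum_{i<j} (∂f_j/∂x_i - ∂f_i/∂x_j) dx_i ∧ dx_j:
  coeff of dx ∧ dy: 3*x
  coeff of dx ∧ dz: -2*y + z
  coeff of dy ∧ dz: -2*x - y
Step 2: Apply d again to each 2-form coefficient. The only possible 3-form in R^3 is dx ∧ dy ∧ dz, with coefficient
  ∂(coeff of dy∧dz)/∂x - ∂(coeff of dx∧dz)/∂y + ∂(coeff of dx∧dy)/∂z
  = ∂/∂x (-2*x - y) - ∂/∂y (-2*y + z) + ∂/∂z (3*x).
Each of these terms simplifies to sums of mixed partials that cancel in pairs. The result is 0 (by equality of mixed partials for smooth functions — Schwarz / Clairaut).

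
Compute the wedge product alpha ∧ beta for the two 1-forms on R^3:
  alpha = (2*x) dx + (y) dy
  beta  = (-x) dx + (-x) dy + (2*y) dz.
alpha ∧ beta = (x*(-2*x + y)) dx ∧ dy + (4*x*y) dx ∧ dz + (2*y^2) dy ∧ dz

Distribute the wedge, using dx_i ∧ dx_j = -dx_j ∧ dx_i and dx_i ∧ dx_i = 0. For each pair (i, j) with i < j, the coefficient of dx_i ∧ dx_j in alpha ∧ beta is (alpha_i * beta_j - alpha_j * beta_i). Collecting: alpha ∧ beta = (x*(-2*x + y)) dx ∧ dy + (4*x*y) dx ∧ dz + (2*y^2) dy ∧ dz.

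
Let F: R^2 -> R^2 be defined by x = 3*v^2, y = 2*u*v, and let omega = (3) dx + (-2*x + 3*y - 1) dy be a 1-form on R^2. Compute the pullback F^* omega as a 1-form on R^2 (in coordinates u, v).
F^* omega = (2*v*(6*u*v - 6*v^2 - 1)) du + (12*u^2*v - 12*u*v^2 - 2*u + 18*v) dv

Using F^*(f dg) = (f ∘ F) d(g ∘ F), substitute each coordinate x_i by F_i(u, v) in f_i, and replace dx_i by d F_i = (∂F_i/∂u) du + (∂F_i/∂v) dv.
  For the x component: f_1(F) = 3; d F_1 = (0) du + (6*v) dv
  For the y component: f_2(F) = 6*u*v - 6*v^2 - 1; d F_2 = (2*v) du + (2*u) dv
Combining and collecting du, dv coefficients:
  coeff of du: 2*v*(6*u*v - 6*v^2 - 1)
  coeff of dv: 12*u^2*v - 12*u*v^2 - 2*u + 18*v
F^* omega = (2*v*(6*u*v - 6*v^2 - 1)) du + (12*u^2*v - 12*u*v^2 - 2*u + 18*v) dv.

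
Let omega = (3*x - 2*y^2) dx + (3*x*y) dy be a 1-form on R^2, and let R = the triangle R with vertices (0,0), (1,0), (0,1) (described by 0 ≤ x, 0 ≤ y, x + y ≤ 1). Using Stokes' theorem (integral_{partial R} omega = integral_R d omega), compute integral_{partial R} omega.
integral_(partial R) omega = 7/6

Stokes: integral_partial_R omega = integral_R d omega with d omega = (∂Q/∂x - ∂P/∂y) dx ∧ dy.
  ∂Q/∂x = 3*y
  ∂P/∂y = -4*y
  integrand = ∂Q/∂x - ∂P/∂y = 7*y.
Integrating over R: integral_0^1 integral_0^{1-x} (7*y) dy dx = 7/6.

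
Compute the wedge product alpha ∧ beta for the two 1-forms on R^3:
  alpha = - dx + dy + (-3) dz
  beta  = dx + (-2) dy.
alpha ∧ beta = (1) dx ∧ dy + (3) dx ∧ dz + (-6) dy ∧ dz

Distribute the wedge, using dx_i ∧ dx_j = -dx_j ∧ dx_i and dx_i ∧ dx_i = 0. For each pair (i, j) with i < j, the coefficient of dx_i ∧ dx_j in alpha ∧ beta is (alpha_i * beta_j - alpha_j * beta_i). Collecting: alpha ∧ beta = (1) dx ∧ dy + (3) dx ∧ dz + (-6) dy ∧ dz.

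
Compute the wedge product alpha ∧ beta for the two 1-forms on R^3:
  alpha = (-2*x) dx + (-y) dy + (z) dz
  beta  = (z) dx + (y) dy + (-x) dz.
alpha ∧ beta = (y*(-2*x + z)) dx ∧ dy + (2*x^2 - z^2) dx ∧ dz + (y*(x - z)) dy ∧ dz

Distribute the wedge, using dx_i ∧ dx_j = -dx_j ∧ dx_i and dx_i ∧ dx_i = 0. For each pair (i, j) with i < j, the coefficient of dx_i ∧ dx_j in alpha ∧ beta is (alpha_i * beta_j - alpha_j * beta_i). Collecting: alpha ∧ beta = (y*(-2*x + z)) dx ∧ dy + (2*x^2 - z^2) dx ∧ dz + (y*(x - z)) dy ∧ dz.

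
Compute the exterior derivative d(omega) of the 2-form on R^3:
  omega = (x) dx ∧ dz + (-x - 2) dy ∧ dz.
d(omega) = (-1) dx ∧ dy ∧ dz

For a 2-form omega = sum_{i<j} g_{ij} dx_i ∧ dx_j, the exterior derivative is
  d(omega) = sum_{i<j} d(g_{ij}) ∧ dx_i ∧ dx_j = sum_{i<j, k} (∂g_{ij}/∂x_k) dx_k ∧ dx_i ∧ dx_j.
Expand each term, using dx_k ∧ dx_i ∧ dx_j = sgn(permutation) dx_{(a)} ∧ dx_{(b)} ∧ dx_{(c)} with (a < b < c) sorted:
  d(-x - 2) includes (∂/∂x)(-x - 2) dx = (-1) dx, which multiplied by dy ∧ dz gives (-1) dx ∧ dy ∧ dz
Collecting like 3-forms: d(omega) = (-1) dx ∧ dy ∧ dz.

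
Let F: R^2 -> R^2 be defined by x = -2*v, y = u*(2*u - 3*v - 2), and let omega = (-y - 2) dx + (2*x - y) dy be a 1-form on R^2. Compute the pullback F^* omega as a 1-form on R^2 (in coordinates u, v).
F^* omega = (-8*u^3 + 18*u^2*v + 12*u^2 - 9*u*v^2 - 28*u*v - 4*u + 12*v^2 + 8*v) du + (6*u^3 - 9*u^2*v - 2*u^2 + 6*u*v - 4*u + 4) dv

Using F^*(f dg) = (f ∘ F) d(g ∘ F), substitute each coordinate x_i by F_i(u, v) in f_i, and replace dx_i by d F_i = (∂F_i/∂u) du + (∂F_i/∂v) dv.
  For the x component: f_1(F) = -2*u^2 + 3*u*v + 2*u - 2; d F_1 = (0) du + (-2) dv
  For the y component: f_2(F) = -2*u^2 + 3*u*v + 2*u - 4*v; d F_2 = (4*u - 3*v - 2) du + (-3*u) dv
Combining and collecting du, dv coefficients:
  coeff of du: -8*u^3 + 18*u^2*v + 12*u^2 - 9*u*v^2 - 28*u*v - 4*u + 12*v^2 + 8*v
  coeff of dv: 6*u^3 - 9*u^2*v - 2*u^2 + 6*u*v - 4*u + 4
F^* omega = (-8*u^3 + 18*u^2*v + 12*u^2 - 9*u*v^2 - 28*u*v - 4*u + 12*v^2 + 8*v) du + (6*u^3 - 9*u^2*v - 2*u^2 + 6*u*v - 4*u + 4) dv.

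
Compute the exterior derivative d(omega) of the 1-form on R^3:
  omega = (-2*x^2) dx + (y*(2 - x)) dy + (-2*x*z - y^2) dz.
d(omega) = (-y) dx ∧ dy + (-2*z) dx ∧ dz + (-2*y) dy ∧ dz

For a 1-form omega = sum_i f_i dx_i, the exterior derivative is
  d(omega) = sum_{i < j} (∂f_j/∂x_i - ∂f_i/∂x_j) dx_i ∧ dx_j.
  coefficient of dx ∧ dy: ∂f_2/∂x - ∂f_1/∂y = ∂(y*(2 - x))/∂x - ∂(-2*x^2)/∂y = -y
  coefficient of dx ∧ dz: ∂f_3/∂x - ∂f_1/∂z = ∂(-2*x*z - y^2)/∂x - ∂(-2*x^2)/∂z = -2*z
  coefficient of dy ∧ dz: ∂f_3/∂y - ∂f_2/∂z = ∂(-2*x*z - y^2)/∂y - ∂(y*(2 - x))/∂z = -2*y
Assembling: d(omega) = (-y) dx ∧ dy + (-2*z) dx ∧ dz + (-2*y) dy ∧ dz.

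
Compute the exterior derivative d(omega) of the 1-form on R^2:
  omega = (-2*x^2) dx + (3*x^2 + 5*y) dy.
d(omega) = (6*x) dx ∧ dy

For a 1-form omega = sum_i f_i dx_i, the exterior derivative is
  d(omega) = sum_{i < j} (∂f_j/∂x_i - ∂f_i/∂x_j) dx_i ∧ dx_j.
  coefficient of dx ∧ dy: ∂f_2/∂x - ∂f_1/∂y = ∂(3*x^2 + 5*y)/∂x - ∂(-2*x^2)/∂y = 6*x
Assembling: d(omega) = (6*x) dx ∧ dy.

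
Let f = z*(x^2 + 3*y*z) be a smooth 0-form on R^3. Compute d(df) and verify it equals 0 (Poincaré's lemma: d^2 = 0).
d(df) = 0

Step 1: df = sum_i (∂f/∂x_i) dx_i = (2*x*z) dx + (3*z^2) dy + (x^2 + 6*y*z) dz.
Step 2: Apply d again. Using the 1-form formula, the coefficient of dx ∧ dy in d(df) is ∂^2 f/∂x ∂y - ∂^2 f/∂y ∂x = (0) - (0) = 0 (equality of mixed partials for smooth f).
Similarly for dx ∧ dz and dy ∧ dz — all coefficients vanish. So d(df) = 0.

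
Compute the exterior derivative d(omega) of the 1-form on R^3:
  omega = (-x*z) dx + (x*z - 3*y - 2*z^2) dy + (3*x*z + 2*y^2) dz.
d(omega) = (z) dx ∧ dy + (x + 3*z) dx ∧ dz + (-x + 4*y + 4*z) dy ∧ dz

For a 1-form omega = sum_i f_i dx_i, the exterior derivative is
  d(omega) = sum_{i < j} (∂f_j/∂x_i - ∂f_i/∂x_j) dx_i ∧ dx_j.
  coefficient of dx ∧ dy: ∂f_2/∂x - ∂f_1/∂y = ∂(x*z - 3*y - 2*z^2)/∂x - ∂(-x*z)/∂y = z
  coefficient of dx ∧ dz: ∂f_3/∂x - ∂f_1/∂z = ∂(3*x*z + 2*y^2)/∂x - ∂(-x*z)/∂z = x + 3*z
  coefficient of dy ∧ dz: ∂f_3/∂y - ∂f_2/∂z = ∂(3*x*z + 2*y^2)/∂y - ∂(x*z - 3*y - 2*z^2)/∂z = -x + 4*y + 4*z
Assembling: d(omega) = (z) dx ∧ dy + (x + 3*z) dx ∧ dz + (-x + 4*y + 4*z) dy ∧ dz.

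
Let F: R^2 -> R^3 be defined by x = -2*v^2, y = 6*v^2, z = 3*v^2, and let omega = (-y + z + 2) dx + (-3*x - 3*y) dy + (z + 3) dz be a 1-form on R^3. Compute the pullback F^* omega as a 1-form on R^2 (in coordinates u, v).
F^* omega = (-114*v^3 + 10*v) dv

Using F^*(f dg) = (f ∘ F) d(g ∘ F), substitute each coordinate x_i by F_i(u, v) in f_i, and replace dx_i by d F_i = (∂F_i/∂u) du + (∂F_i/∂v) dv.
  For the x component: f_1(F) = 2 - 3*v^2; d F_1 = (0) du + (-4*v) dv
  For the y component: f_2(F) = -12*v^2; d F_2 = (0) du + (12*v) dv
  For the z component: f_3(F) = 3*v^2 + 3; d F_3 = (0) du + (6*v) dv
Combining and collecting du, dv coefficients:
  coeff of du: 0
  coeff of dv: -114*v^3 + 10*v
F^* omega = (-114*v^3 + 10*v) dv.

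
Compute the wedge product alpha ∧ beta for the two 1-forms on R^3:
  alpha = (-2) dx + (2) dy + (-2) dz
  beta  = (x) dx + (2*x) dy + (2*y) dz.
alpha ∧ beta = (-6*x) dx ∧ dy + (2*x - 4*y) dx ∧ dz + (4*x + 4*y) dy ∧ dz

Distribute the wedge, using dx_i ∧ dx_j = -dx_j ∧ dx_i and dx_i ∧ dx_i = 0. For each pair (i, j) with i < j, the coefficient of dx_i ∧ dx_j in alpha ∧ beta is (alpha_i * beta_j - alpha_j * beta_i). Collecting: alpha ∧ beta = (-6*x) dx ∧ dy + (2*x - 4*y) dx ∧ dz + (4*x + 4*y) dy ∧ dz.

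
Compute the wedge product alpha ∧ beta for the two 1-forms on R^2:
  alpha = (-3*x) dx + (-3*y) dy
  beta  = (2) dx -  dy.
alpha ∧ beta = (3*x + 6*y) dx ∧ dy

Distribute the wedge, using dx_i ∧ dx_j = -dx_j ∧ dx_i and dx_i ∧ dx_i = 0. For each pair (i, j) with i < j, the coefficient of dx_i ∧ dx_j in alpha ∧ beta is (alpha_i * beta_j - alpha_j * beta_i). Collecting: alpha ∧ beta = (3*x + 6*y) dx ∧ dy.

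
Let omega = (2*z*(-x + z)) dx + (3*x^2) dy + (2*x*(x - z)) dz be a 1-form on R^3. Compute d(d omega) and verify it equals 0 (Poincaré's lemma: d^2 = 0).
d(d omega) = 0

Step 1: d omega = sum_{i<j} (∂f_j/∂x_i - ∂f_i/∂x_j) dx_i ∧ dx_j:
  coeff of dx ∧ dy: 6*x
  coeff of dx ∧ dz: 6*x - 6*z
  coeff of dy ∧ dz: 0
Step 2: Apply d again to each 2-form coefficient. The only possible 3-form in R^3 is dx ∧ dy ∧ dz, with coefficient
  ∂(coeff of dy∧dz)/∂x - ∂(coeff of dx∧dz)/∂y + ∂(coeff of dx∧dy)/∂z
  = ∂/∂x (0) - ∂/∂y (6*x - 6*z) + ∂/∂z (6*x).
Each of these terms simplifies to sums of mixed partials that cancel in pairs. The result is 0 (by equality of mixed partials for smooth functions — Schwarz / Clairaut).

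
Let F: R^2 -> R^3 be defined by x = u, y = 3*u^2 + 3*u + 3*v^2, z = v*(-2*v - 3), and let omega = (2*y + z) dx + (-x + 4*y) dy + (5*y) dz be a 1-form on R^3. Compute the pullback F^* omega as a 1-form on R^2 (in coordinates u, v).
F^* omega = (72*u^3 + 108*u^2 + 72*u*v^2 + 39*u + 40*v^2 - 3*v) du + (12*u^2*v - 45*u^2 + 6*u*v - 45*u + 12*v^3 - 45*v^2) dv

Using F^*(f dg) = (f ∘ F) d(g ∘ F), substitute each coordinate x_i by F_i(u, v) in f_i, and replace dx_i by d F_i = (∂F_i/∂u) du + (∂F_i/∂v) dv.
  For the x component: f_1(F) = 6*u^2 + 6*u + 4*v^2 - 3*v; d F_1 = (1) du + (0) dv
  For the y component: f_2(F) = 12*u^2 + 11*u + 12*v^2; d F_2 = (6*u + 3) du + (6*v) dv
  For the z component: f_3(F) = 15*u^2 + 15*u + 15*v^2; d F_3 = (0) du + (-4*v - 3) dv
Combining and collecting du, dv coefficients:
  coeff of du: 72*u^3 + 108*u^2 + 72*u*v^2 + 39*u + 40*v^2 - 3*v
  coeff of dv: 12*u^2*v - 45*u^2 + 6*u*v - 45*u + 12*v^3 - 45*v^2
F^* omega = (72*u^3 + 108*u^2 + 72*u*v^2 + 39*u + 40*v^2 - 3*v) du + (12*u^2*v - 45*u^2 + 6*u*v - 45*u + 12*v^3 - 45*v^2) dv.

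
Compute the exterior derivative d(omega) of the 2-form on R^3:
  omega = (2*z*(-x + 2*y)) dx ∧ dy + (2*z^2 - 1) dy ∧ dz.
d(omega) = (-2*x + 4*y) dx ∧ dy ∧ dz

For a 2-form omega = sum_{i<j} g_{ij} dx_i ∧ dx_j, the exterior derivative is
  d(omega) = sum_{i<j} d(g_{ij}) ∧ dx_i ∧ dx_j = sum_{i<j, k} (∂g_{ij}/∂x_k) dx_k ∧ dx_i ∧ dx_j.
Expand each term, using dx_k ∧ dx_i ∧ dx_j = sgn(permutation) dx_{(a)} ∧ dx_{(b)} ∧ dx_{(c)} with (a < b < c) sorted:
  d(2*z*(-x + 2*y)) includes (∂/∂z)(2*z*(-x + 2*y)) dz = (-2*x + 4*y) dz, which multiplied by dx ∧ dy gives (-2*x + 4*y) dx ∧ dy ∧ dz
Collecting like 3-forms: d(omega) = (-2*x + 4*y) dx ∧ dy ∧ dz.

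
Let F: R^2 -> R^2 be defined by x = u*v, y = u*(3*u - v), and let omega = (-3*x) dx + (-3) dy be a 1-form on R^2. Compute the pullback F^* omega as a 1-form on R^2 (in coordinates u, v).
F^* omega = (-3*u*v^2 - 18*u + 3*v) du + (3*u*(-u*v + 1)) dv

Using F^*(f dg) = (f ∘ F) d(g ∘ F), substitute each coordinate x_i by F_i(u, v) in f_i, and replace dx_i by d F_i = (∂F_i/∂u) du + (∂F_i/∂v) dv.
  For the x component: f_1(F) = -3*u*v; d F_1 = (v) du + (u) dv
  For the y component: f_2(F) = -3; d F_2 = (6*u - v) du + (-u) dv
Combining and collecting du, dv coefficients:
  coeff of du: -3*u*v^2 - 18*u + 3*v
  coeff of dv: 3*u*(-u*v + 1)
F^* omega = (-3*u*v^2 - 18*u + 3*v) du + (3*u*(-u*v + 1)) dv.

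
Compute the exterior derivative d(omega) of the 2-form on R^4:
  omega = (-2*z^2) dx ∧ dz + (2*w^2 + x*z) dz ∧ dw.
d(omega) = (z) dx ∧ dz ∧ dw

For a 2-form omega = sum_{i<j} g_{ij} dx_i ∧ dx_j, the exterior derivative is
  d(omega) = sum_{i<j} d(g_{ij}) ∧ dx_i ∧ dx_j = sum_{i<j, k} (∂g_{ij}/∂x_k) dx_k ∧ dx_i ∧ dx_j.
Expand each term, using dx_k ∧ dx_i ∧ dx_j = sgn(permutation) dx_{(a)} ∧ dx_{(b)} ∧ dx_{(c)} with (a < b < c) sorted:
  d(2*w^2 + x*z) includes (∂/∂x)(2*w^2 + x*z) dx = (z) dx, which multiplied by dz ∧ dw gives (z) dx ∧ dz ∧ dw
Collecting like 3-forms: d(omega) = (z) dx ∧ dz ∧ dw.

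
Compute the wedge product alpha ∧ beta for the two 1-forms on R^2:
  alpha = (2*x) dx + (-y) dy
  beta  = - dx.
alpha ∧ beta = (-y) dx ∧ dy

Distribute the wedge, using dx_i ∧ dx_j = -dx_j ∧ dx_i and dx_i ∧ dx_i = 0. For each pair (i, j) with i < j, the coefficient of dx_i ∧ dx_j in alpha ∧ beta is (alpha_i * beta_j - alpha_j * beta_i). Collecting: alpha ∧ beta = (-y) dx ∧ dy.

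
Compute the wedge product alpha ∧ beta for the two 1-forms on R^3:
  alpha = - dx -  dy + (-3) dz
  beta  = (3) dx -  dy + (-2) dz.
alpha ∧ beta = (4) dx ∧ dy + (11) dx ∧ dz + (-1) dy ∧ dz

Distribute the wedge, using dx_i ∧ dx_j = -dx_j ∧ dx_i and dx_i ∧ dx_i = 0. For each pair (i, j) with i < j, the coefficient of dx_i ∧ dx_j in alpha ∧ beta is (alpha_i * beta_j - alpha_j * beta_i). Collecting: alpha ∧ beta = (4) dx ∧ dy + (11) dx ∧ dz + (-1) dy ∧ dz.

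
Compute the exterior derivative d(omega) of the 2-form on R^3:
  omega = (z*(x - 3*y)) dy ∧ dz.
d(omega) = (z) dx ∧ dy ∧ dz

For a 2-form omega = sum_{i<j} g_{ij} dx_i ∧ dx_j, the exterior derivative is
  d(omega) = sum_{i<j} d(g_{ij}) ∧ dx_i ∧ dx_j = sum_{i<j, k} (∂g_{ij}/∂x_k) dx_k ∧ dx_i ∧ dx_j.
Expand each term, using dx_k ∧ dx_i ∧ dx_j = sgn(permutation) dx_{(a)} ∧ dx_{(b)} ∧ dx_{(c)} with (a < b < c) sorted:
  d(z*(x - 3*y)) includes (∂/∂x)(z*(x - 3*y)) dx = (z) dx, which multiplied by dy ∧ dz gives (z) dx ∧ dy ∧ dz
Collecting like 3-forms: d(omega) = (z) dx ∧ dy ∧ dz.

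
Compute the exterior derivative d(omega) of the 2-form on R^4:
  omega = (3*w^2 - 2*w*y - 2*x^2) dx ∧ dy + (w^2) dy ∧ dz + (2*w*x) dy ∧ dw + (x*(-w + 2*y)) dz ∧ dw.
d(omega) = (8*w - 2*y) dx ∧ dy ∧ dw + (2*w + 2*x) dy ∧ dz ∧ dw + (-w + 2*y) dx ∧ dz ∧ dw

For a 2-form omega = sum_{i<j} g_{ij} dx_i ∧ dx_j, the exterior derivative is
  d(omega) = sum_{i<j} d(g_{ij}) ∧ dx_i ∧ dx_j = sum_{i<j, k} (∂g_{ij}/∂x_k) dx_k ∧ dx_i ∧ dx_j.
Expand each term, using dx_k ∧ dx_i ∧ dx_j = sgn(permutation) dx_{(a)} ∧ dx_{(b)} ∧ dx_{(c)} with (a < b < c) sorted:
  d(3*w^2 - 2*w*y - 2*x^2) includes (∂/∂w)(3*w^2 - 2*w*y - 2*x^2) dw = (6*w - 2*y) dw, which multiplied by dx ∧ dy gives (6*w - 2*y) dx ∧ dy ∧ dw
  d(w^2) includes (∂/∂w)(w^2) dw = (2*w) dw, which multiplied by dy ∧ dz gives (2*w) dy ∧ dz ∧ dw
  d(2*w*x) includes (∂/∂x)(2*w*x) dx = (2*w) dx, which multiplied by dy ∧ dw gives (2*w) dx ∧ dy ∧ dw
  d(x*(-w + 2*y)) includes (∂/∂x)(x*(-w + 2*y)) dx = (-w + 2*y) dx, which multiplied by dz ∧ dw gives (-w + 2*y) dx ∧ dz ∧ dw
  d(x*(-w + 2*y)) includes (∂/∂y)(x*(-w + 2*y)) dy = (2*x) dy, which multiplied by dz ∧ dw gives (2*x) dy ∧ dz ∧ dw
Collecting like 3-forms: d(omega) = (8*w - 2*y) dx ∧ dy ∧ dw + (2*w + 2*x) dy ∧ dz ∧ dw + (-w + 2*y) dx ∧ dz ∧ dw.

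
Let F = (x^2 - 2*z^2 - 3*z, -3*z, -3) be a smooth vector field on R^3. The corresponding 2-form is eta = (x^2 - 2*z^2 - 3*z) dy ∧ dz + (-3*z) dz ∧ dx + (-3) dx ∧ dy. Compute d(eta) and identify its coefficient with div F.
d(eta) = (2*x) dx ∧ dy ∧ dz; div F = 2*x

For a 2-form in R^3 of the form above, applying d gives a 3-form with coefficient ∂P/∂x + ∂Q/∂y + ∂R/∂z:
  ∂P/∂x = 2*x
  ∂Q/∂y = 0
  ∂R/∂z = 0
Sum = 2*x, which is exactly div F.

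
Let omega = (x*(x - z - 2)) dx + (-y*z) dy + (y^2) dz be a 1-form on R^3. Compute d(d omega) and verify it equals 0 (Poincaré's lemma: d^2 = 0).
d(d omega) = 0

Step 1: d omega = sum_{i<j} (∂f_j/∂x_i - ∂f_i/∂x_j) dx_i ∧ dx_j:
  coeff of dx ∧ dy: 0
  coeff of dx ∧ dz: x
  coeff of dy ∧ dz: 3*y
Step 2: Apply d again to each 2-form coefficient. The only possible 3-form in R^3 is dx ∧ dy ∧ dz, with coefficient
  ∂(coeff of dy∧dz)/∂x - ∂(coeff of dx∧dz)/∂y + ∂(coeff of dx∧dy)/∂z
  = ∂/∂x (3*y) - ∂/∂y (x) + ∂/∂z (0).
Each of these terms simplifies to sums of mixed partials that cancel in pairs. The result is 0 (by equality of mixed partials for smooth functions — Schwarz / Clairaut).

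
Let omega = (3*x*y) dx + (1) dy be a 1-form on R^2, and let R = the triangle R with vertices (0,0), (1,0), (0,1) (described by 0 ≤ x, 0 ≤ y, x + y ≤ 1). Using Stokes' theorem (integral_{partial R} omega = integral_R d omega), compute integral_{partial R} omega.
integral_(partial R) omega = -1/2

Stokes: integral_partial_R omega = integral_R d omega with d omega = (∂Q/∂x - ∂P/∂y) dx ∧ dy.
  ∂Q/∂x = 0
  ∂P/∂y = 3*x
  integrand = ∂Q/∂x - ∂P/∂y = -3*x.
Integrating over R: integral_0^1 integral_0^{1-x} (-3*x) dy dx = -1/2.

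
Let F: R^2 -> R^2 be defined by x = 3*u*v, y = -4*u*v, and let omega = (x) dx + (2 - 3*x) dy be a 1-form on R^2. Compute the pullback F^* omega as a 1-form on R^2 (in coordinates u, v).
F^* omega = (v*(45*u*v - 8)) du + (u*(45*u*v - 8)) dv

Using F^*(f dg) = (f ∘ F) d(g ∘ F), substitute each coordinate x_i by F_i(u, v) in f_i, and replace dx_i by d F_i = (∂F_i/∂u) du + (∂F_i/∂v) dv.
  For the x component: f_1(F) = 3*u*v; d F_1 = (3*v) du + (3*u) dv
  For the y component: f_2(F) = -9*u*v + 2; d F_2 = (-4*v) du + (-4*u) dv
Combining and collecting du, dv coefficients:
  coeff of du: v*(45*u*v - 8)
  coeff of dv: u*(45*u*v - 8)
F^* omega = (v*(45*u*v - 8)) du + (u*(45*u*v - 8)) dv.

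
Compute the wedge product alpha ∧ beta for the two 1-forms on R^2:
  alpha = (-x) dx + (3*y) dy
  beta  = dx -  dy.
alpha ∧ beta = (x - 3*y) dx ∧ dy

Distribute the wedge, using dx_i ∧ dx_j = -dx_j ∧ dx_i and dx_i ∧ dx_i = 0. For each pair (i, j) with i < j, the coefficient of dx_i ∧ dx_j in alpha ∧ beta is (alpha_i * beta_j - alpha_j * beta_i). Collecting: alpha ∧ beta = (x - 3*y) dx ∧ dy.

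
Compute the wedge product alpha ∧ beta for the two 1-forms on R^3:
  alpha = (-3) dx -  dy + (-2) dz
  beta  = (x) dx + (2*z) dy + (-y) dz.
alpha ∧ beta = (x - 6*z) dx ∧ dy + (2*x + 3*y) dx ∧ dz + (y + 4*z) dy ∧ dz

Distribute the wedge, using dx_i ∧ dx_j = -dx_j ∧ dx_i and dx_i ∧ dx_i = 0. For each pair (i, j) with i < j, the coefficient of dx_i ∧ dx_j in alpha ∧ beta is (alpha_i * beta_j - alpha_j * beta_i). Collecting: alpha ∧ beta = (x - 6*z) dx ∧ dy + (2*x + 3*y) dx ∧ dz + (y + 4*z) dy ∧ dz.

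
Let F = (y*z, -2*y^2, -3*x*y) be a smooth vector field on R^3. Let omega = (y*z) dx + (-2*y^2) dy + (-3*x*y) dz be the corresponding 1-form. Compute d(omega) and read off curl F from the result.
d(omega) = (-3*x) dy ∧ dz + (4*y) dz ∧ dx + (-z) dx ∧ dy; curl F = (-3*x, 4*y, -z)

d omega = sum_{i<j} (∂f_j/∂x_i - ∂f_i/∂x_j) dx_i ∧ dx_j. Under the identification (dy ∧ dz, dz ∧ dx, dx ∧ dy) ↔ (e_x, e_y, e_z), the coefficients are exactly the components of curl F. Compute:
  ∂R/∂y - ∂Q/∂z = (-3*x) - (0) = -3*x
  ∂P/∂z - ∂R/∂x = (y) - (-3*y) = 4*y
  ∂Q/∂x - ∂P/∂y = (0) - (z) = -z.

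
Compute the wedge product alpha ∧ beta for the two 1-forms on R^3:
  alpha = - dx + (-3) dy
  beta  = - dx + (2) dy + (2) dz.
alpha ∧ beta = (-5) dx ∧ dy + (-2) dx ∧ dz + (-6) dy ∧ dz

Distribute the wedge, using dx_i ∧ dx_j = -dx_j ∧ dx_i and dx_i ∧ dx_i = 0. For each pair (i, j) with i < j, the coefficient of dx_i ∧ dx_j in alpha ∧ beta is (alpha_i * beta_j - alpha_j * beta_i). Collecting: alpha ∧ beta = (-5) dx ∧ dy + (-2) dx ∧ dz + (-6) dy ∧ dz.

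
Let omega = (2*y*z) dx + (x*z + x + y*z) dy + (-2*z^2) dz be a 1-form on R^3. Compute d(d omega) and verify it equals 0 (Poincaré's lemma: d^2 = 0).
d(d omega) = 0

Step 1: d omega = sum_{i<j} (∂f_j/∂x_i - ∂f_i/∂x_j) dx_i ∧ dx_j:
  coeff of dx ∧ dy: 1 - z
  coeff of dx ∧ dz: -2*y
  coeff of dy ∧ dz: -x - y
Step 2: Apply d again to each 2-form coefficient. The only possible 3-form in R^3 is dx ∧ dy ∧ dz, with coefficient
  ∂(coeff of dy∧dz)/∂x - ∂(coeff of dx∧dz)/∂y + ∂(coeff of dx∧dy)/∂z
  = ∂/∂x (-x - y) - ∂/∂y (-2*y) + ∂/∂z (1 - z).
Each of these terms simplifies to sums of mixed partials that cancel in pairs. The result is 0 (by equality of mixed partials for smooth functions — Schwarz / Clairaut).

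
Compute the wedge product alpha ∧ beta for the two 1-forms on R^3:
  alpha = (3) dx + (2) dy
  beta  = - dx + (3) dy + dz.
alpha ∧ beta = (11) dx ∧ dy + (3) dx ∧ dz + (2) dy ∧ dz

Distribute the wedge, using dx_i ∧ dx_j = -dx_j ∧ dx_i and dx_i ∧ dx_i = 0. For each pair (i, j) with i < j, the coefficient of dx_i ∧ dx_j in alpha ∧ beta is (alpha_i * beta_j - alpha_j * beta_i). Collecting: alpha ∧ beta = (11) dx ∧ dy + (3) dx ∧ dz + (2) dy ∧ dz.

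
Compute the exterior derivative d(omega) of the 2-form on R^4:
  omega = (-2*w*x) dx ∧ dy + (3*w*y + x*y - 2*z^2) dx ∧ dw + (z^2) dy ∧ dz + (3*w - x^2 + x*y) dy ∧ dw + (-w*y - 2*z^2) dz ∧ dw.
d(omega) = (-3*w - 5*x + y) dx ∧ dy ∧ dw + (4*z) dx ∧ dz ∧ dw + (-w) dy ∧ dz ∧ dw

For a 2-form omega = sum_{i<j} g_{ij} dx_i ∧ dx_j, the exterior derivative is
  d(omega) = sum_{i<j} d(g_{ij}) ∧ dx_i ∧ dx_j = sum_{i<j, k} (∂g_{ij}/∂x_k) dx_k ∧ dx_i ∧ dx_j.
Expand each term, using dx_k ∧ dx_i ∧ dx_j = sgn(permutation) dx_{(a)} ∧ dx_{(b)} ∧ dx_{(c)} with (a < b < c) sorted:
  d(-2*w*x) includes (∂/∂w)(-2*w*x) dw = (-2*x) dw, which multiplied by dx ∧ dy gives (-2*x) dx ∧ dy ∧ dw
  d(3*w*y + x*y - 2*z^2) includes (∂/∂y)(3*w*y + x*y - 2*z^2) dy = (3*w + x) dy, which multiplied by dx ∧ dw gives (-3*w - x) dx ∧ dy ∧ dw
  d(3*w*y + x*y - 2*z^2) includes (∂/∂z)(3*w*y + x*y - 2*z^2) dz = (-4*z) dz, which multiplied by dx ∧ dw gives (4*z) dx ∧ dz ∧ dw
  d(3*w - x^2 + x*y) includes (∂/∂x)(3*w - x^2 + x*y) dx = (-2*x + y) dx, which multiplied by dy ∧ dw gives (-2*x + y) dx ∧ dy ∧ dw
  d(-w*y - 2*z^2) includes (∂/∂y)(-w*y - 2*z^2) dy = (-w) dy, which multiplied by dz ∧ dw gives (-w) dy ∧ dz ∧ dw
Collecting like 3-forms: d(omega) = (-3*w - 5*x + y) dx ∧ dy ∧ dw + (4*z) dx ∧ dz ∧ dw + (-w) dy ∧ dz ∧ dw.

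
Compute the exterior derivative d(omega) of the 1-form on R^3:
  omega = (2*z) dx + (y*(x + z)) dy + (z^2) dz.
d(omega) = (y) dx ∧ dy + (-2) dx ∧ dz + (-y) dy ∧ dz

For a 1-form omega = sum_i f_i dx_i, the exterior derivative is
  d(omega) = sum_{i < j} (∂f_j/∂x_i - ∂f_i/∂x_j) dx_i ∧ dx_j.
  coefficient of dx ∧ dy: ∂f_2/∂x - ∂f_1/∂y = ∂(y*(x + z))/∂x - ∂(2*z)/∂y = y
  coefficient of dx ∧ dz: ∂f_3/∂x - ∂f_1/∂z = ∂(z^2)/∂x - ∂(2*z)/∂z = -2
  coefficient of dy ∧ dz: ∂f_3/∂y - ∂f_2/∂z = ∂(z^2)/∂y - ∂(y*(x + z))/∂z = -y
Assembling: d(omega) = (y) dx ∧ dy + (-2) dx ∧ dz + (-y) dy ∧ dz.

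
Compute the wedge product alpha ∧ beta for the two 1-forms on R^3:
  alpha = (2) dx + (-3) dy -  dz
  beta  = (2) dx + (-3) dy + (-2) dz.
alpha ∧ beta = (-2) dx ∧ dz + (3) dy ∧ dz

Distribute the wedge, using dx_i ∧ dx_j = -dx_j ∧ dx_i and dx_i ∧ dx_i = 0. For each pair (i, j) with i < j, the coefficient of dx_i ∧ dx_j in alpha ∧ beta is (alpha_i * beta_j - alpha_j * beta_i). Collecting: alpha ∧ beta = (-2) dx ∧ dz + (3) dy ∧ dz.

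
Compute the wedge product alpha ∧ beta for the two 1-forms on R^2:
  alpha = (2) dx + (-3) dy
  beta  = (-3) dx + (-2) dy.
alpha ∧ beta = (-13) dx ∧ dy

Distribute the wedge, using dx_i ∧ dx_j = -dx_j ∧ dx_i and dx_i ∧ dx_i = 0. For each pair (i, j) with i < j, the coefficient of dx_i ∧ dx_j in alpha ∧ beta is (alpha_i * beta_j - alpha_j * beta_i). Collecting: alpha ∧ beta = (-13) dx ∧ dy.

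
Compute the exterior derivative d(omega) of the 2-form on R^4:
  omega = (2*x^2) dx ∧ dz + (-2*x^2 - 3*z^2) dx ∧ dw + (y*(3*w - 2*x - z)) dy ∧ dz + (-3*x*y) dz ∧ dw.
d(omega) = (-3*y + 6*z) dx ∧ dz ∧ dw + (-2*y) dx ∧ dy ∧ dz + (-3*x + 3*y) dy ∧ dz ∧ dw

For a 2-form omega = sum_{i<j} g_{ij} dx_i ∧ dx_j, the exterior derivative is
  d(omega) = sum_{i<j} d(g_{ij}) ∧ dx_i ∧ dx_j = sum_{i<j, k} (∂g_{ij}/∂x_k) dx_k ∧ dx_i ∧ dx_j.
Expand each term, using dx_k ∧ dx_i ∧ dx_j = sgn(permutation) dx_{(a)} ∧ dx_{(b)} ∧ dx_{(c)} with (a < b < c) sorted:
  d(-2*x^2 - 3*z^2) includes (∂/∂z)(-2*x^2 - 3*z^2) dz = (-6*z) dz, which multiplied by dx ∧ dw gives (6*z) dx ∧ dz ∧ dw
  d(y*(3*w - 2*x - z)) includes (∂/∂x)(y*(3*w - 2*x - z)) dx = (-2*y) dx, which multiplied by dy ∧ dz gives (-2*y) dx ∧ dy ∧ dz
  d(y*(3*w - 2*x - z)) includes (∂/∂w)(y*(3*w - 2*x - z)) dw = (3*y) dw, which multiplied by dy ∧ dz gives (3*y) dy ∧ dz ∧ dw
  d(-3*x*y) includes (∂/∂x)(-3*x*y) dx = (-3*y) dx, which multiplied by dz ∧ dw gives (-3*y) dx ∧ dz ∧ dw
  d(-3*x*y) includes (∂/∂y)(-3*x*y) dy = (-3*x) dy, which multiplied by dz ∧ dw gives (-3*x) dy ∧ dz ∧ dw
Collecting like 3-forms: d(omega) = (-3*y + 6*z) dx ∧ dz ∧ dw + (-2*y) dx ∧ dy ∧ dz + (-3*x + 3*y) dy ∧ dz ∧ dw.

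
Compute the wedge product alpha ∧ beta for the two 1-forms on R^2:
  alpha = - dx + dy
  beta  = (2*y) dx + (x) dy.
alpha ∧ beta = (-x - 2*y) dx ∧ dy

Distribute the wedge, using dx_i ∧ dx_j = -dx_j ∧ dx_i and dx_i ∧ dx_i = 0. For each pair (i, j) with i < j, the coefficient of dx_i ∧ dx_j in alpha ∧ beta is (alpha_i * beta_j - alpha_j * beta_i). Collecting: alpha ∧ beta = (-x - 2*y) dx ∧ dy.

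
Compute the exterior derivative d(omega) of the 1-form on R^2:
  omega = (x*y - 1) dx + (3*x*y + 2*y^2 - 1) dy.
d(omega) = (-x + 3*y) dx ∧ dy

For a 1-form omega = sum_i f_i dx_i, the exterior derivative is
  d(omega) = sum_{i < j} (∂f_j/∂x_i - ∂f_i/∂x_j) dx_i ∧ dx_j.
  coefficient of dx ∧ dy: ∂f_2/∂x - ∂f_1/∂y = ∂(3*x*y + 2*y^2 - 1)/∂x - ∂(x*y - 1)/∂y = -x + 3*y
Assembling: d(omega) = (-x + 3*y) dx ∧ dy.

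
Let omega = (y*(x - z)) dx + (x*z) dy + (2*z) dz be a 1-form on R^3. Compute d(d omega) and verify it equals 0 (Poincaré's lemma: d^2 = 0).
d(d omega) = 0

Step 1: d omega = sum_{i<j} (∂f_j/∂x_i - ∂f_i/∂x_j) dx_i ∧ dx_j:
  coeff of dx ∧ dy: -x + 2*z
  coeff of dx ∧ dz: y
  coeff of dy ∧ dz: -x
Step 2: Apply d again to each 2-form coefficient. The only possible 3-form in R^3 is dx ∧ dy ∧ dz, with coefficient
  ∂(coeff of dy∧dz)/∂x - ∂(coeff of dx∧dz)/∂y + ∂(coeff of dx∧dy)/∂z
  = ∂/∂x (-x) - ∂/∂y (y) + ∂/∂z (-x + 2*z).
Each of these terms simplifies to sums of mixed partials that cancel in pairs. The result is 0 (by equality of mixed partials for smooth functions — Schwarz / Clairaut).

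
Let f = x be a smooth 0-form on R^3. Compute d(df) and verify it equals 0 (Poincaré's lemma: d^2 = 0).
d(df) = 0

Step 1: df = sum_i (∂f/∂x_i) dx_i = (1) dx + (0) dy + (0) dz.
Step 2: Apply d again. Using the 1-form formula, the coefficient of dx ∧ dy in d(df) is ∂^2 f/∂x ∂y - ∂^2 f/∂y ∂x = (0) - (0) = 0 (equality of mixed partials for smooth f).
Similarly for dx ∧ dz and dy ∧ dz — all coefficients vanish. So d(df) = 0.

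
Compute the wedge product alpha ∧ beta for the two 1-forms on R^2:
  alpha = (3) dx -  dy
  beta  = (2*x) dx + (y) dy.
alpha ∧ beta = (2*x + 3*y) dx ∧ dy

Distribute the wedge, using dx_i ∧ dx_j = -dx_j ∧ dx_i and dx_i ∧ dx_i = 0. For each pair (i, j) with i < j, the coefficient of dx_i ∧ dx_j in alpha ∧ beta is (alpha_i * beta_j - alpha_j * beta_i). Collecting: alpha ∧ beta = (2*x + 3*y) dx ∧ dy.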